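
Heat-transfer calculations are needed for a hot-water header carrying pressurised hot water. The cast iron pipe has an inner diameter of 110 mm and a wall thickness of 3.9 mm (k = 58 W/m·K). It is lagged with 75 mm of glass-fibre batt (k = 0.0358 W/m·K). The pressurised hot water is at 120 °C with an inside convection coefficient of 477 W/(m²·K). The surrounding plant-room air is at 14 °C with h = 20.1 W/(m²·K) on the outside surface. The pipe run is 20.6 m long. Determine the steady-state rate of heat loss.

Q ≈ 588 W

Per-layer cylindrical resistances, series-summed:
R_inner film = 1/(h_i·2πr₁L) = 1/(477×2π×0.055×20.6) = 2.945×10^-4 K/W
R_cast iron pipe wall = ln(58.9/55)/(2π×58×20.6) = 9.126×10^-6 K/W
R_glass-fibre batt = ln(133.9/58.9)/(2π×0.0358×20.6) = 0.1772 K/W
R_outer film = 1/(h_o·2πr_oL) = 1/(20.1×2π×0.1339×20.6) = 0.002871 K/W
R_total = 0.1804 K/W
Q = ΔT/R_total = 106/0.1804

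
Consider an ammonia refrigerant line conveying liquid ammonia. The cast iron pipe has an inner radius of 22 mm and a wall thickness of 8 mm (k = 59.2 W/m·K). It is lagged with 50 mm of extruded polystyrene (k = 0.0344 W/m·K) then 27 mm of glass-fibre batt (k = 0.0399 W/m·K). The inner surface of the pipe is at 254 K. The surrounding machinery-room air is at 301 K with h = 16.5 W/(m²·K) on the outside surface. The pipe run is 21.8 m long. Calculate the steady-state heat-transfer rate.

Q ≈ 177 W

For a radial system each layer contributes R = ln(r_out/r_in)/(2πkL); films add R = 1/(hA).
R_cast iron pipe wall = ln(30/22)/(2π×59.2×21.8) = 3.825×10^-5 K/W
R_extruded polystyrene = ln(80/30)/(2π×0.0344×21.8) = 0.2082 K/W
R_glass-fibre batt = ln(107/80)/(2π×0.0399×21.8) = 0.05321 K/W
R_outer film = 1/(h_o·2πr_oL) = 1/(16.5×2π×0.107×21.8) = 0.004135 K/W
R_total = 0.2655 K/W
Q = ΔT/R_total = 47/0.2655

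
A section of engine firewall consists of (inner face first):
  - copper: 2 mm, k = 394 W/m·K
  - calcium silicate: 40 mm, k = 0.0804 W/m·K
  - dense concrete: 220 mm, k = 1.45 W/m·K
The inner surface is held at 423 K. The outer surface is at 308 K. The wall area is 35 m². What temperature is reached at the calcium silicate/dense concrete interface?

T ≈ 335 K

Series thermal resistances:
R_copper = L/(kA) = 0.002/(394×35) = 1.45×10^-7 K/W
R_calcium silicate = L/(kA) = 0.04/(0.0804×35) = 0.01421 K/W
R_dense concrete = L/(kA) = 0.22/(1.45×35) = 0.004335 K/W
R_total = 0.01855 K/W;  Q = ΔT/R_total = 115/0.01855 = 6200 W
T_interface = T_inner − Q·ΣR(inner→interface) = 423 − 6200×0.01421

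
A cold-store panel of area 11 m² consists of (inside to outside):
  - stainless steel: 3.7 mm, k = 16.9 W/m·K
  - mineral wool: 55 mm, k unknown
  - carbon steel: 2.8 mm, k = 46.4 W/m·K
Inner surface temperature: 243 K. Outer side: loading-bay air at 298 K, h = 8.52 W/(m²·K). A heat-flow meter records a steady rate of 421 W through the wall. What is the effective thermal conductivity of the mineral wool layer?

k ≈ 0.0417 W/(m·K)

Thermal resistances in series:
R_stainless steel = L/(kA) = 0.0037/(16.9×11) = 1.99×10^-5 K/W
R_carbon steel = L/(kA) = 0.0028/(46.4×11) = 5.486×10^-6 K/W
R_outer film = 1/(h_o·A) = 1/(8.52×11) = 0.01067 K/W
Sum of known resistances R_other = 0.0107 K/W
Total R = ΔT/Q = 55/421 = 0.1306 K/W
R_mineral wool = R_total − R_other = 0.1199 K/W
k = L/(R·A) = 0.055/(0.1199×11)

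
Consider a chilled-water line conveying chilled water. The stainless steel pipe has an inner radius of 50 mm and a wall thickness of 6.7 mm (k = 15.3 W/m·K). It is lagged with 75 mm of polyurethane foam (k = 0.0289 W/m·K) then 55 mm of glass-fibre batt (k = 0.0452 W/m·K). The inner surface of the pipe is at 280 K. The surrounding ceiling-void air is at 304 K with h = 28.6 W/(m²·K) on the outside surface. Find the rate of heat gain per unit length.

q′ ≈ 4.07 W/m

Treating each annulus and film as a series resistance:
R_stainless steel pipe wall = ln(56.7/50)/(2π×15.3×1) = 0.001308 K/W
R_polyurethane foam = ln(131.7/56.7)/(2π×0.0289×1) = 4.641 K/W
R_glass-fibre batt = ln(186.7/131.7)/(2π×0.0452×1) = 1.229 K/W
R_outer film = 1/(h_o·2πr_oL) = 1/(28.6×2π×0.1867×1) = 0.02981 K/W
R_total = 5.901 K/W
Q = ΔT/R_total = 24/5.901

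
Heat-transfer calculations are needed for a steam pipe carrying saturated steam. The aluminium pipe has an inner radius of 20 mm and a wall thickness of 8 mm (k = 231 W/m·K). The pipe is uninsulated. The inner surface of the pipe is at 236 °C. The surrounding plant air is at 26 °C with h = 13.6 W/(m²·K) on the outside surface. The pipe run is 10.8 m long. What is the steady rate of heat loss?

Q ≈ 5420 W

Per-layer cylindrical resistances, series-summed:
R_aluminium pipe wall = ln(28/20)/(2π×231×10.8) = 2.147×10^-5 K/W
R_outer film = 1/(h_o·2πr_oL) = 1/(13.6×2π×0.028×10.8) = 0.0387 K/W
R_total = 0.03872 K/W
Q = ΔT/R_total = 210/0.03872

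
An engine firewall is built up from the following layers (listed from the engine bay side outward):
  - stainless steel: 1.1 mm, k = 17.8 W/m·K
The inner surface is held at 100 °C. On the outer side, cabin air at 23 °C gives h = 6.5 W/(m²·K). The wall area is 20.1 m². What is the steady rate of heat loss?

Model the wall as resistances in series:
R_stainless steel = L/(kA) = 0.0011/(17.8×20.1) = 3.075×10^-6 K/W
R_outer film = 1/(h_o·A) = 1/(6.5×20.1) = 0.007654 K/W
R_total = 0.007657 K/W
Q = ΔT / R_total = 77 / 0.007657

Q ≈ 10100 W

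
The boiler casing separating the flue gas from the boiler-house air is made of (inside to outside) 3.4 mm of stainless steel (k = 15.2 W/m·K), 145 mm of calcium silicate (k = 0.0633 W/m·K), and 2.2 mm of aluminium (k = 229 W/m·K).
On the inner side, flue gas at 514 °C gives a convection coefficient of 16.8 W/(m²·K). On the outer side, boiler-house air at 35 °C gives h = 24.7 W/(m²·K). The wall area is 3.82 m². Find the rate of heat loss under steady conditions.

Using the resistance-network approach (series):
R_inner film = 1/(h_i·A) = 1/(16.8×3.82) = 0.01558 K/W
R_stainless steel = L/(kA) = 0.0034/(15.2×3.82) = 5.856×10^-5 K/W
R_calcium silicate = L/(kA) = 0.145/(0.0633×3.82) = 0.5997 K/W
R_aluminium = L/(kA) = 0.0022/(229×3.82) = 2.515×10^-6 K/W
R_outer film = 1/(h_o·A) = 1/(24.7×3.82) = 0.0106 K/W
R_total = 0.6259 K/W
Q = ΔT / R_total = 479 / 0.6259

Q ≈ 765 W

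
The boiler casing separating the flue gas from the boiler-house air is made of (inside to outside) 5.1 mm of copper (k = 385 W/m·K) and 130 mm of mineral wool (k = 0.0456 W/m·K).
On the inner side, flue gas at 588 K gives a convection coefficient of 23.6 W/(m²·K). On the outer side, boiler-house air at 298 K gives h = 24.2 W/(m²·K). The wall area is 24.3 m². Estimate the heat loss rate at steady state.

Thermal resistances in series:
R_inner film = 1/(h_i·A) = 1/(23.6×24.3) = 0.001744 K/W
R_copper = L/(kA) = 0.0051/(385×24.3) = 5.451×10^-7 K/W
R_mineral wool = L/(kA) = 0.13/(0.0456×24.3) = 0.1173 K/W
R_outer film = 1/(h_o·A) = 1/(24.2×24.3) = 0.001701 K/W
R_total = 0.1208 K/W
Q = ΔT / R_total = 290 / 0.1208

Q ≈ 2400 W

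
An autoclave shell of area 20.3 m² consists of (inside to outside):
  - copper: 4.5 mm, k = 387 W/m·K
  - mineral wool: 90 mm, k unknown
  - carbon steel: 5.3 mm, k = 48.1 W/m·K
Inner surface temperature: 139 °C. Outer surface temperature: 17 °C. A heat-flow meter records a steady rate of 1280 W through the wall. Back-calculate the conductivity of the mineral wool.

k ≈ 0.0465 W/(m·K)

Series thermal resistances:
R_copper = L/(kA) = 0.0045/(387×20.3) = 5.728×10^-7 K/W
R_carbon steel = L/(kA) = 0.0053/(48.1×20.3) = 5.428×10^-6 K/W
Sum of known resistances R_other = 6.001×10^-6 K/W
Total R = ΔT/Q = 122/1280 = 0.09531 K/W
R_mineral wool = R_total − R_other = 0.09531 K/W
k = L/(R·A) = 0.09/(0.09531×20.3)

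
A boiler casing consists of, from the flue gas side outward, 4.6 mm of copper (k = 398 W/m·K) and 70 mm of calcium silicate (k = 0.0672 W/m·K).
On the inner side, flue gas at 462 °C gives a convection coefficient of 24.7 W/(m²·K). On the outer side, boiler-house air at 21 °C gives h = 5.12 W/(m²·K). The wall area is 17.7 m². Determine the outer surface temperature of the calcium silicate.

T ≈ 88.4 °C

Treating each layer as a thermal resistance in series:
R_inner film = 1/(h_i·A) = 1/(24.7×17.7) = 0.002287 K/W
R_copper = L/(kA) = 0.0046/(398×17.7) = 6.53×10^-7 K/W
R_calcium silicate = L/(kA) = 0.07/(0.0672×17.7) = 0.05885 K/W
R_outer film = 1/(h_o·A) = 1/(5.12×17.7) = 0.01103 K/W
R_total = 0.07217 K/W;  Q = ΔT/R_total = 441/0.07217 = 6110 W
T_interface = T_inner − Q·ΣR(inner→interface) = 462 − 6110×0.06114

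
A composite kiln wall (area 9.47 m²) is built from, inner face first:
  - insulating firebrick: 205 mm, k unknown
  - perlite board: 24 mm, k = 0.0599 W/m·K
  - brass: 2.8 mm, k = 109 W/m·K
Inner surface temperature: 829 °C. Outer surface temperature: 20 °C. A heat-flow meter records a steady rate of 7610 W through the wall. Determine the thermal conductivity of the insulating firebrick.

k ≈ 0.338 W/(m·K)

Series thermal resistances:
R_perlite board = L/(kA) = 0.024/(0.0599×9.47) = 0.04231 K/W
R_brass = L/(kA) = 0.0028/(109×9.47) = 2.713×10^-6 K/W
Sum of known resistances R_other = 0.04231 K/W
Total R = ΔT/Q = 809/7610 = 0.1063 K/W
R_insulating firebrick = R_total − R_other = 0.064 K/W
k = L/(R·A) = 0.205/(0.064×9.47)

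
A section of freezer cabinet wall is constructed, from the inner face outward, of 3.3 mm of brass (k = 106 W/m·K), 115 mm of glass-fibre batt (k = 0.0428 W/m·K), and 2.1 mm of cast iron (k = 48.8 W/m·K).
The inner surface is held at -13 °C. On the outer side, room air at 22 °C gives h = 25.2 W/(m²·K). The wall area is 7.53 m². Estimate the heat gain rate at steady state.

Series thermal resistances:
R_brass = L/(kA) = 0.0033/(106×7.53) = 4.134×10^-6 K/W
R_glass-fibre batt = L/(kA) = 0.115/(0.0428×7.53) = 0.3568 K/W
R_cast iron = L/(kA) = 0.0021/(48.8×7.53) = 5.715×10^-6 K/W
R_outer film = 1/(h_o·A) = 1/(25.2×7.53) = 0.00527 K/W
R_total = 0.3621 K/W
Q = ΔT / R_total = 35 / 0.3621

Q ≈ 96.7 W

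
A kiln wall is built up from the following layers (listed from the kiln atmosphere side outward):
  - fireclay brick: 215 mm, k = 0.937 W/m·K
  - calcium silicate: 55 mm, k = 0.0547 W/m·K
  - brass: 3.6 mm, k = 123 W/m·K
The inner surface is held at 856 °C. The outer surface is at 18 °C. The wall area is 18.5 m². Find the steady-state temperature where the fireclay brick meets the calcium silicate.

Thermal resistances in series:
R_fireclay brick = L/(kA) = 0.215/(0.937×18.5) = 0.0124 K/W
R_calcium silicate = L/(kA) = 0.055/(0.0547×18.5) = 0.05435 K/W
R_brass = L/(kA) = 0.0036/(123×18.5) = 1.582×10^-6 K/W
R_total = 0.06676 K/W;  Q = ΔT/R_total = 838/0.06676 = 12550 W
T_interface = T_inner − Q·ΣR(inner→interface) = 856 − 12600×0.0124

T ≈ 700 °C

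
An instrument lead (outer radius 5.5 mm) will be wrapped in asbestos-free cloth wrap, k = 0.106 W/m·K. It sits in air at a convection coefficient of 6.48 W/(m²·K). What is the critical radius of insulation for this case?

r_cr ≈ 16.4 mm

For a cylinder r_cr = k/h = 0.106/6.48
r_cr = 16.4 mm; since the bare radius (5.5 mm) is below r_cr, adding a thin layer of insulation will *increase* heat loss.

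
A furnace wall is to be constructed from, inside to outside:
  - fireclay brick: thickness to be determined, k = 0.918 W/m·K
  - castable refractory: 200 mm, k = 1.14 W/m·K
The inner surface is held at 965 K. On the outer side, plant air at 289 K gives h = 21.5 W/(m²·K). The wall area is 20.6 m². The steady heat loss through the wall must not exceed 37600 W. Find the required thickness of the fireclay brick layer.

Using the resistance-network approach (series):
R_castable refractory = L/(kA) = 0.2/(1.14×20.6) = 0.008516 K/W
R_outer film = 1/(h_o·A) = 1/(21.5×20.6) = 0.002258 K/W
Sum of the known resistances R_other = 0.01077 K/W
Required total resistance R_tot = ΔT/Q_allow = 676/37600 = 0.01798 K/W
R_fireclay brick = R_tot − R_other = 0.007204 K/W
L = R·k·A = 0.007204×0.918×20.6

L ≈ 136 mm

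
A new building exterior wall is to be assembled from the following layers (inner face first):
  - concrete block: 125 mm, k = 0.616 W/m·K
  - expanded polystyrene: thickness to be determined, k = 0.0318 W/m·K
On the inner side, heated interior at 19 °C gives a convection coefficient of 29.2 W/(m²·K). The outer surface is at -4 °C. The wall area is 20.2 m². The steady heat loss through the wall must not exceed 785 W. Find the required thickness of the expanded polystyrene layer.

Series thermal resistances:
R_inner film = 1/(h_i·A) = 1/(29.2×20.2) = 0.001695 K/W
R_concrete block = L/(kA) = 0.125/(0.616×20.2) = 0.01005 K/W
Sum of the known resistances R_other = 0.01174 K/W
Required total resistance R_tot = ΔT/Q_allow = 23/785 = 0.0293 K/W
R_expanded polystyrene = R_tot − R_other = 0.01756 K/W
L = R·k·A = 0.01756×0.0318×20.2

L ≈ 11.3 mm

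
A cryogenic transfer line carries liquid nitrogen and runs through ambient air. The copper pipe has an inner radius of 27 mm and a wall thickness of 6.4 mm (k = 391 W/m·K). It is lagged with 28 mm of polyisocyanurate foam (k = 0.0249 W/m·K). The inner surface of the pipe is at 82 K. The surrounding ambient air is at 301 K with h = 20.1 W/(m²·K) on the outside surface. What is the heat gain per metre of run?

q′ ≈ 54.5 W/m

Treating each annulus and film as a series resistance:
R_copper pipe wall = ln(33.4/27)/(2π×391×1) = 8.659×10^-5 K/W
R_polyisocyanurate foam = ln(61.4/33.4)/(2π×0.0249×1) = 3.892 K/W
R_outer film = 1/(h_o·2πr_oL) = 1/(20.1×2π×0.0614×1) = 0.129 K/W
R_total = 4.021 K/W
Q = ΔT/R_total = 219/4.021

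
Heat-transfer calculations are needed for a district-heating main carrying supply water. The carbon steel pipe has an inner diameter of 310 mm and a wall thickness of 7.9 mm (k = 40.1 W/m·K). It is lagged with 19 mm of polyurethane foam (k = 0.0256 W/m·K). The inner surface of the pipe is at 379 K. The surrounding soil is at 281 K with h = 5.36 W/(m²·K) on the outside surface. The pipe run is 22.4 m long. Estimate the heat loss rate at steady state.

Q ≈ 2580 W

Radial resistances (cylindrical: R_cond = ln(r_o/r_i)/(2πkL), R_conv = 1/(h·2πrL)):
R_carbon steel pipe wall = ln(162.9/155)/(2π×40.1×22.4) = 8.808×10^-6 K/W
R_polyurethane foam = ln(181.9/162.9)/(2π×0.0256×22.4) = 0.03062 K/W
R_outer film = 1/(h_o·2πr_oL) = 1/(5.36×2π×0.1819×22.4) = 0.007287 K/W
R_total = 0.03792 K/W
Q = ΔT/R_total = 98/0.03792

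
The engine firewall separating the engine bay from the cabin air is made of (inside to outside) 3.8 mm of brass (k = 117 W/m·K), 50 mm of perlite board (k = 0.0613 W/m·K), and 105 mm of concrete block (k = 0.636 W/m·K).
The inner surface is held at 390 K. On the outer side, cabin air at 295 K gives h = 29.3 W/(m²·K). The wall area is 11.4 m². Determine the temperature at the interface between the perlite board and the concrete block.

Thermal resistances in series:
R_brass = L/(kA) = 0.0038/(117×11.4) = 2.849×10^-6 K/W
R_perlite board = L/(kA) = 0.05/(0.0613×11.4) = 0.07155 K/W
R_concrete block = L/(kA) = 0.105/(0.636×11.4) = 0.01448 K/W
R_outer film = 1/(h_o·A) = 1/(29.3×11.4) = 0.002994 K/W
R_total = 0.08903 K/W;  Q = ΔT/R_total = 95/0.08903 = 1067 W
T_interface = T_inner − Q·ΣR(inner→interface) = 390 − 1070×0.07155

T ≈ 314 K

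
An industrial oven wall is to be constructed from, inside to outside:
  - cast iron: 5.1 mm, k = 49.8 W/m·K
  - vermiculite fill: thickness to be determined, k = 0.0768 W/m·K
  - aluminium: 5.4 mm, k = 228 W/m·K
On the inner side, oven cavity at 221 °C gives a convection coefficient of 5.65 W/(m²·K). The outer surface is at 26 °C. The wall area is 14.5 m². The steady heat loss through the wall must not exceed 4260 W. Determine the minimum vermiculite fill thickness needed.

Treating each layer as a thermal resistance in series:
R_inner film = 1/(h_i·A) = 1/(5.65×14.5) = 0.01221 K/W
R_cast iron = L/(kA) = 0.0051/(49.8×14.5) = 7.063×10^-6 K/W
R_aluminium = L/(kA) = 0.0054/(228×14.5) = 1.633×10^-6 K/W
Sum of the known resistances R_other = 0.01221 K/W
Required total resistance R_tot = ΔT/Q_allow = 195/4260 = 0.04577 K/W
R_vermiculite fill = R_tot − R_other = 0.03356 K/W
L = R·k·A = 0.03356×0.0768×14.5

L ≈ 37.4 mm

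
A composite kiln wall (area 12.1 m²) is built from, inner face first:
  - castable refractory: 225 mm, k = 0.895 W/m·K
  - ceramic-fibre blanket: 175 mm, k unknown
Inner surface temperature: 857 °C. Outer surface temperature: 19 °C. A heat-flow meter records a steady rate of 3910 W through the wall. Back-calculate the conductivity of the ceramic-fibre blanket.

Thermal resistances in series:
R_castable refractory = L/(kA) = 0.225/(0.895×12.1) = 0.02078 K/W
Sum of known resistances R_other = 0.02078 K/W
Total R = ΔT/Q = 838/3910 = 0.2143 K/W
R_ceramic-fibre blanket = R_total − R_other = 0.1935 K/W
k = L/(R·A) = 0.175/(0.1935×12.1)

k ≈ 0.0747 W/(m·K)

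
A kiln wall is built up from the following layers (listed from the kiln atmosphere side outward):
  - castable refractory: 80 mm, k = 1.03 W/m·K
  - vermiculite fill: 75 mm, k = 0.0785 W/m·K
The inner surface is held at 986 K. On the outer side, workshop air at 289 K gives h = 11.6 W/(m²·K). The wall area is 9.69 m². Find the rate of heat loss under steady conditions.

Q ≈ 6030 W

Thermal resistances in series:
R_castable refractory = L/(kA) = 0.08/(1.03×9.69) = 0.008015 K/W
R_vermiculite fill = L/(kA) = 0.075/(0.0785×9.69) = 0.0986 K/W
R_outer film = 1/(h_o·A) = 1/(11.6×9.69) = 0.008896 K/W
R_total = 0.1155 K/W
Q = ΔT / R_total = 697 / 0.1155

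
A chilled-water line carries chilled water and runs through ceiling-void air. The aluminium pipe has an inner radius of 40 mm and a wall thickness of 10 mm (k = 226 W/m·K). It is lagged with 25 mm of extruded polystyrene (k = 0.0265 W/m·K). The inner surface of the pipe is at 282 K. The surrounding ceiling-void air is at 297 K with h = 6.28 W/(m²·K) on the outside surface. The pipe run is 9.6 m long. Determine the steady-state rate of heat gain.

Per-layer cylindrical resistances, series-summed:
R_aluminium pipe wall = ln(50/40)/(2π×226×9.6) = 1.637×10^-5 K/W
R_extruded polystyrene = ln(75/50)/(2π×0.0265×9.6) = 0.2537 K/W
R_outer film = 1/(h_o·2πr_oL) = 1/(6.28×2π×0.075×9.6) = 0.0352 K/W
R_total = 0.2889 K/W
Q = ΔT/R_total = 15/0.2889

Q ≈ 51.9 W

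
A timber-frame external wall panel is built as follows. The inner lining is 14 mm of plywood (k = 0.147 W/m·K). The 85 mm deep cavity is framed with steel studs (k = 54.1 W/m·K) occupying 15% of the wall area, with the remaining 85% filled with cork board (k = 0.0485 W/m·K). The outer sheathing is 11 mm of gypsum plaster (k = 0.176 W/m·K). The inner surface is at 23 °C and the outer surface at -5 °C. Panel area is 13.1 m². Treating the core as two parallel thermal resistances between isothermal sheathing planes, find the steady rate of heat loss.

Sheathing layers in series; stud and cavity paths in parallel between them.
R_inner = 0.014/(0.147×13.1) = 0.00727 K/W
R_stud  = 0.085/(54.1×0.15×13.1) = 7.996×10^-4 K/W
R_cav   = 0.085/(0.0485×0.85×13.1) = 0.1574 K/W
1/R_core = 1/R_stud + 1/R_cav → R_core = 7.955×10^-4 K/W
R_outer = 0.011/(0.176×13.1) = 0.004771 K/W
R_total = 0.01284 K/W
Q = ΔT/R_total = 28/0.01284

Q ≈ 2180 W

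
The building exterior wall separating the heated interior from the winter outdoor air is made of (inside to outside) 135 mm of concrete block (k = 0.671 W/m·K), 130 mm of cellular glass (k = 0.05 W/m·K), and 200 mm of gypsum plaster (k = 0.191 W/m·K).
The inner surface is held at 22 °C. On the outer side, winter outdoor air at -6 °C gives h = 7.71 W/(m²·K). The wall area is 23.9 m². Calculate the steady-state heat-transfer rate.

Treating each layer as a thermal resistance in series:
R_concrete block = L/(kA) = 0.135/(0.671×23.9) = 0.008418 K/W
R_cellular glass = L/(kA) = 0.13/(0.05×23.9) = 0.1088 K/W
R_gypsum plaster = L/(kA) = 0.2/(0.191×23.9) = 0.04381 K/W
R_outer film = 1/(h_o·A) = 1/(7.71×23.9) = 0.005427 K/W
R_total = 0.1664 K/W
Q = ΔT / R_total = 28 / 0.1664

Q ≈ 168 W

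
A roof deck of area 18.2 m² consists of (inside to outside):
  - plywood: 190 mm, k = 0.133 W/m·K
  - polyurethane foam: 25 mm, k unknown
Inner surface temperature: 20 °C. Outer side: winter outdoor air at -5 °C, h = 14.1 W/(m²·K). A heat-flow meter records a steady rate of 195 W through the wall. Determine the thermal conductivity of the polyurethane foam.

k ≈ 0.03 W/(m·K)

Thermal resistances in series:
R_plywood = L/(kA) = 0.19/(0.133×18.2) = 0.07849 K/W
R_outer film = 1/(h_o·A) = 1/(14.1×18.2) = 0.003897 K/W
Sum of known resistances R_other = 0.08239 K/W
Total R = ΔT/Q = 25/195 = 0.1282 K/W
R_polyurethane foam = R_total − R_other = 0.04582 K/W
k = L/(R·A) = 0.025/(0.04582×18.2)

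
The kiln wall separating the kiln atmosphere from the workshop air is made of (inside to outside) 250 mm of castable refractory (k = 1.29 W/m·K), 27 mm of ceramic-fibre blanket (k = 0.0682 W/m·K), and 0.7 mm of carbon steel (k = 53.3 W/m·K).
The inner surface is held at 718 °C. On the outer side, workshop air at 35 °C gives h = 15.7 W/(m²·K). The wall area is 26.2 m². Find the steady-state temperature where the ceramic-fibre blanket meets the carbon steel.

Treating each layer as a thermal resistance in series:
R_castable refractory = L/(kA) = 0.25/(1.29×26.2) = 0.007397 K/W
R_ceramic-fibre blanket = L/(kA) = 0.027/(0.0682×26.2) = 0.01511 K/W
R_carbon steel = L/(kA) = 0.0007/(53.3×26.2) = 5.013×10^-7 K/W
R_outer film = 1/(h_o·A) = 1/(15.7×26.2) = 0.002431 K/W
R_total = 0.02494 K/W;  Q = ΔT/R_total = 683/0.02494 = 27390 W
T_interface = T_inner − Q·ΣR(inner→interface) = 718 − 27400×0.02251

T ≈ 102 °C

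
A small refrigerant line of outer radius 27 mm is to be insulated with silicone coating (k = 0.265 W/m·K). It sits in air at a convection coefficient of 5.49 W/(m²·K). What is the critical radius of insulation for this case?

For a cylinder r_cr = k/h = 0.265/5.49
r_cr = 48.3 mm; since the bare radius (27 mm) is below r_cr, adding a thin layer of insulation will *increase* heat loss.

r_cr ≈ 48.3 mm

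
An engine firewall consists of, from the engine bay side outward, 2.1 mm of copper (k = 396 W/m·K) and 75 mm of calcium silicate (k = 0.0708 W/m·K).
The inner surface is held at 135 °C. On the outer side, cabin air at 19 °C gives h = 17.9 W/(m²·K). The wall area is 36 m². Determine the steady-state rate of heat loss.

Q ≈ 3740 W

Thermal resistances in series:
R_copper = L/(kA) = 0.0021/(396×36) = 1.473×10^-7 K/W
R_calcium silicate = L/(kA) = 0.075/(0.0708×36) = 0.02943 K/W
R_outer film = 1/(h_o·A) = 1/(17.9×36) = 0.001552 K/W
R_total = 0.03098 K/W
Q = ΔT / R_total = 116 / 0.03098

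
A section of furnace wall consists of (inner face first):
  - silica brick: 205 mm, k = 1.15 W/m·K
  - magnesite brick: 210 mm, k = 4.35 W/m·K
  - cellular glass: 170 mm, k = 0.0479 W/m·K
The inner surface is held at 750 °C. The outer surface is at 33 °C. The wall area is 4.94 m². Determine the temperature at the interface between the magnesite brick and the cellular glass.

T ≈ 707 °C

Treating each layer as a thermal resistance in series:
R_silica brick = L/(kA) = 0.205/(1.15×4.94) = 0.03609 K/W
R_magnesite brick = L/(kA) = 0.21/(4.35×4.94) = 0.009772 K/W
R_cellular glass = L/(kA) = 0.17/(0.0479×4.94) = 0.7184 K/W
R_total = 0.7643 K/W;  Q = ΔT/R_total = 717/0.7643 = 938.1 W
T_interface = T_inner − Q·ΣR(inner→interface) = 750 − 938×0.04586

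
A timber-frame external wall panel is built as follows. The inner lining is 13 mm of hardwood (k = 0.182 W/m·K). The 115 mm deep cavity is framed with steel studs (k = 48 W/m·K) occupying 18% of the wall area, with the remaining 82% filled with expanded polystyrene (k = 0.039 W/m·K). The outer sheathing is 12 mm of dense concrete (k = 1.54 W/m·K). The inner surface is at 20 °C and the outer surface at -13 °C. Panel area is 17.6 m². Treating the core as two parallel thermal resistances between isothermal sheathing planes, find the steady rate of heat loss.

Sheathing layers in series; stud and cavity paths in parallel between them.
R_inner = 0.013/(0.182×17.6) = 0.004058 K/W
R_stud  = 0.115/(48×0.18×17.6) = 7.563×10^-4 K/W
R_cav   = 0.115/(0.039×0.82×17.6) = 0.2043 K/W
1/R_core = 1/R_stud + 1/R_cav → R_core = 7.535×10^-4 K/W
R_outer = 0.012/(1.54×17.6) = 4.427×10^-4 K/W
R_total = 0.005255 K/W
Q = ΔT/R_total = 33/0.005255

Q ≈ 6280 W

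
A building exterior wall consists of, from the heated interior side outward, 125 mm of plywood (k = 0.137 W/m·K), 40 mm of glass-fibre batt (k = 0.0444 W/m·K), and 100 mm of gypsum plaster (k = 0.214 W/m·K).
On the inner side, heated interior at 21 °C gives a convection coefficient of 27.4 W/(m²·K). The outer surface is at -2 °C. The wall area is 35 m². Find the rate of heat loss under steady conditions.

Model the wall as resistances in series:
R_inner film = 1/(h_i·A) = 1/(27.4×35) = 0.001043 K/W
R_plywood = L/(kA) = 0.125/(0.137×35) = 0.02607 K/W
R_glass-fibre batt = L/(kA) = 0.04/(0.0444×35) = 0.02574 K/W
R_gypsum plaster = L/(kA) = 0.1/(0.214×35) = 0.01335 K/W
R_total = 0.0662 K/W
Q = ΔT / R_total = 23 / 0.0662

Q ≈ 347 W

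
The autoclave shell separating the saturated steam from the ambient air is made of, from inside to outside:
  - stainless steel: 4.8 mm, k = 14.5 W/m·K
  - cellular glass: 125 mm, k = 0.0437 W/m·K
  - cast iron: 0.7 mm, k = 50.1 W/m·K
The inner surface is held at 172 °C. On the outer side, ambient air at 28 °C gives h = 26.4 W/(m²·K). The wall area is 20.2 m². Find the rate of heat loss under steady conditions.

Q ≈ 1000 W

Treating each layer as a thermal resistance in series:
R_stainless steel = L/(kA) = 0.0048/(14.5×20.2) = 1.639×10^-5 K/W
R_cellular glass = L/(kA) = 0.125/(0.0437×20.2) = 0.1416 K/W
R_cast iron = L/(kA) = 0.0007/(50.1×20.2) = 6.917×10^-7 K/W
R_outer film = 1/(h_o·A) = 1/(26.4×20.2) = 0.001875 K/W
R_total = 0.1435 K/W
Q = ΔT / R_total = 144 / 0.1435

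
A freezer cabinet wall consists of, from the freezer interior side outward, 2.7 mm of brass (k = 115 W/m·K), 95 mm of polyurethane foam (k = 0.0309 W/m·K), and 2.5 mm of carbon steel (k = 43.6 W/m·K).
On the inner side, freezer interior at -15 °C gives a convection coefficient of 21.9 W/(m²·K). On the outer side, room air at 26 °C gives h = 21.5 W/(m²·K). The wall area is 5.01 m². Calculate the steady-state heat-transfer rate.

Q ≈ 64.9 W

Series thermal resistances:
R_inner film = 1/(h_i·A) = 1/(21.9×5.01) = 0.009114 K/W
R_brass = L/(kA) = 0.0027/(115×5.01) = 4.686×10^-6 K/W
R_polyurethane foam = L/(kA) = 0.095/(0.0309×5.01) = 0.6137 K/W
R_carbon steel = L/(kA) = 0.0025/(43.6×5.01) = 1.144×10^-5 K/W
R_outer film = 1/(h_o·A) = 1/(21.5×5.01) = 0.009284 K/W
R_total = 0.6321 K/W
Q = ΔT / R_total = 41 / 0.6321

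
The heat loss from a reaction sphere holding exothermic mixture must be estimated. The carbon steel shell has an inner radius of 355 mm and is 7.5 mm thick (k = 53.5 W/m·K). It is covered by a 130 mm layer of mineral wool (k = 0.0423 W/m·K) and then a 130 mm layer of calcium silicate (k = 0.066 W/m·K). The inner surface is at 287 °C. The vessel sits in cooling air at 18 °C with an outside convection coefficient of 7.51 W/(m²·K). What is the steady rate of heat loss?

Q ≈ 141 W

Radial (spherical) resistances in series:
R_carbon steel shell = (1/0.355 − 1/0.3625)/(4π×53.5) = 8.669×10^-5 K/W
R_mineral wool = (1/0.3625 − 1/0.4925)/(4π×0.0423) = 1.37 K/W
R_calcium silicate = (1/0.4925 − 1/0.6225)/(4π×0.066) = 0.5113 K/W
R_outer film = 1/(h·4πr_o²) = 1/(7.51×4π×0.6225²) = 0.02734 K/W
R_total = 1.909 K/W
Q = ΔT/R_total = 269/1.909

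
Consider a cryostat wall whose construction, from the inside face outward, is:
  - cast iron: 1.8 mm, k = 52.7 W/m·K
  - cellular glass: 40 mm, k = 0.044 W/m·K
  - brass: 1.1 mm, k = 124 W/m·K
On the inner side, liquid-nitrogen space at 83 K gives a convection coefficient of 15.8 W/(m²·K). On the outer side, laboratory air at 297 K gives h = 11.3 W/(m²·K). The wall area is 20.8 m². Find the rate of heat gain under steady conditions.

Series thermal resistances:
R_inner film = 1/(h_i·A) = 1/(15.8×20.8) = 0.003043 K/W
R_cast iron = L/(kA) = 0.0018/(52.7×20.8) = 1.642×10^-6 K/W
R_cellular glass = L/(kA) = 0.04/(0.044×20.8) = 0.04371 K/W
R_brass = L/(kA) = 0.0011/(124×20.8) = 4.265×10^-7 K/W
R_outer film = 1/(h_o·A) = 1/(11.3×20.8) = 0.004255 K/W
R_total = 0.05101 K/W
Q = ΔT / R_total = 214 / 0.05101

Q ≈ 4200 W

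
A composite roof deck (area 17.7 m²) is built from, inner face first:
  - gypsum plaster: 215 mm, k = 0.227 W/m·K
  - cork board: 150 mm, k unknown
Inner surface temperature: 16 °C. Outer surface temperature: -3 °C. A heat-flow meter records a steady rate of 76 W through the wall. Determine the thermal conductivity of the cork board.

Using the resistance-network approach (series):
R_gypsum plaster = L/(kA) = 0.215/(0.227×17.7) = 0.05351 K/W
Sum of known resistances R_other = 0.05351 K/W
Total R = ΔT/Q = 19/76 = 0.25 K/W
R_cork board = R_total − R_other = 0.1965 K/W
k = L/(R·A) = 0.15/(0.1965×17.7)

k ≈ 0.0431 W/(m·K)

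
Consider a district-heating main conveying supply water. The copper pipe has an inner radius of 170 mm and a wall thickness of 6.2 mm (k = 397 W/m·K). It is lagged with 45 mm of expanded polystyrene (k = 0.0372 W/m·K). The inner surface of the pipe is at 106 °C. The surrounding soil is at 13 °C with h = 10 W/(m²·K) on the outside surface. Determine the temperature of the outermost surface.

Treating each annulus and film as a series resistance:
R_copper pipe wall = ln(176.2/170)/(2π×397×1) = 1.436×10^-5 K/W
R_expanded polystyrene = ln(221.2/176.2)/(2π×0.0372×1) = 0.9731 K/W
R_outer film = 1/(h_o·2πr_oL) = 1/(10×2π×0.2212×1) = 0.07195 K/W
R_total = 1.045 K/W
Q = ΔT/R_total = 93/1.045
Q = 89 W/m
T_interface = T_inner − Q·ΣR(inner→interface) = 106 − 89×0.9731

T ≈ 19.4 °C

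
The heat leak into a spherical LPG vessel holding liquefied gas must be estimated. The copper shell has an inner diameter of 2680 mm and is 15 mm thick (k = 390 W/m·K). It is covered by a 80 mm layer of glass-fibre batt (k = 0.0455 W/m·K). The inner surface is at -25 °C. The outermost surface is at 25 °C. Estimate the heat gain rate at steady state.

Radial (spherical) resistances in series:
R_copper shell = (1/1.34 − 1/1.355)/(4π×390) = 1.686×10^-6 K/W
R_glass-fibre batt = (1/1.355 − 1/1.435)/(4π×0.0455) = 0.07196 K/W
R_total = 0.07196 K/W
Q = ΔT/R_total = 50/0.07196

Q ≈ 695 W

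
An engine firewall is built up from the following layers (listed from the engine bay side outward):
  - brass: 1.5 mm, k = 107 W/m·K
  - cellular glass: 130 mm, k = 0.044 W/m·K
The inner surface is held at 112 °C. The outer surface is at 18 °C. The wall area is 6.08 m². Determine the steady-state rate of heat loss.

Model the wall as resistances in series:
R_brass = L/(kA) = 0.0015/(107×6.08) = 2.306×10^-6 K/W
R_cellular glass = L/(kA) = 0.13/(0.044×6.08) = 0.4859 K/W
R_total = 0.4859 K/W
Q = ΔT / R_total = 94 / 0.4859

Q ≈ 193 W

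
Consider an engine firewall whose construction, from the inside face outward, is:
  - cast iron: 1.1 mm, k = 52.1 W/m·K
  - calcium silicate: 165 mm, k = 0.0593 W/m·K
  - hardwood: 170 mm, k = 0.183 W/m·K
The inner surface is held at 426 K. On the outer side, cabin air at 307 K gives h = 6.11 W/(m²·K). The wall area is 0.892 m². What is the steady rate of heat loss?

Q ≈ 27.4 W

Model the wall as resistances in series:
R_cast iron = L/(kA) = 0.0011/(52.1×0.892) = 2.367×10^-5 K/W
R_calcium silicate = L/(kA) = 0.165/(0.0593×0.892) = 3.119 K/W
R_hardwood = L/(kA) = 0.17/(0.183×0.892) = 1.041 K/W
R_outer film = 1/(h_o·A) = 1/(6.11×0.892) = 0.1835 K/W
R_total = 4.344 K/W
Q = ΔT / R_total = 119 / 4.344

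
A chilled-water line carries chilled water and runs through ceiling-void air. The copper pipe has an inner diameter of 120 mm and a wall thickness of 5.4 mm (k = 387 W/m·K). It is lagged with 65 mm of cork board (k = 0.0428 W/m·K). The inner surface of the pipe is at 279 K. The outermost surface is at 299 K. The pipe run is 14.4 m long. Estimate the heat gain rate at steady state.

For a radial system each layer contributes R = ln(r_out/r_in)/(2πkL); films add R = 1/(hA).
R_copper pipe wall = ln(65.4/60)/(2π×387×14.4) = 2.461×10^-6 K/W
R_cork board = ln(130.4/65.4)/(2π×0.0428×14.4) = 0.1782 K/W
R_total = 0.1782 K/W
Q = ΔT/R_total = 20/0.1782

Q ≈ 112 W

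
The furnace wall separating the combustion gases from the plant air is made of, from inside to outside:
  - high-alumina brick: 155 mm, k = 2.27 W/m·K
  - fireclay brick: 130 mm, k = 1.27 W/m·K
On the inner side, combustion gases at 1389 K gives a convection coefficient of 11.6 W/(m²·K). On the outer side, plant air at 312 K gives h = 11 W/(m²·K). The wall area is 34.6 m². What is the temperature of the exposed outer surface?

Thermal resistances in series:
R_inner film = 1/(h_i·A) = 1/(11.6×34.6) = 0.002492 K/W
R_high-alumina brick = L/(kA) = 0.155/(2.27×34.6) = 0.001973 K/W
R_fireclay brick = L/(kA) = 0.13/(1.27×34.6) = 0.002958 K/W
R_outer film = 1/(h_o·A) = 1/(11×34.6) = 0.002627 K/W
R_total = 0.01005 K/W;  Q = ΔT/R_total = 1077/0.01005 = 107200 W
T_interface = T_inner − Q·ΣR(inner→interface) = 1389 − 107000×0.007423

T ≈ 594 K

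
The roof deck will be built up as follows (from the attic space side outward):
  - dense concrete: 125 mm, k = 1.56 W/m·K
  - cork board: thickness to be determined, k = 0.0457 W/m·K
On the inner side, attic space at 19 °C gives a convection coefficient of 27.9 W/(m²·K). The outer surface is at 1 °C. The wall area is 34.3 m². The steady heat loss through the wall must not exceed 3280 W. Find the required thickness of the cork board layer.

Model the wall as resistances in series:
R_inner film = 1/(h_i·A) = 1/(27.9×34.3) = 0.001045 K/W
R_dense concrete = L/(kA) = 0.125/(1.56×34.3) = 0.002336 K/W
Sum of the known resistances R_other = 0.003381 K/W
Required total resistance R_tot = ΔT/Q_allow = 18/3280 = 0.005488 K/W
R_cork board = R_tot − R_other = 0.002107 K/W
L = R·k·A = 0.002107×0.0457×34.3

L ≈ 3.3 mm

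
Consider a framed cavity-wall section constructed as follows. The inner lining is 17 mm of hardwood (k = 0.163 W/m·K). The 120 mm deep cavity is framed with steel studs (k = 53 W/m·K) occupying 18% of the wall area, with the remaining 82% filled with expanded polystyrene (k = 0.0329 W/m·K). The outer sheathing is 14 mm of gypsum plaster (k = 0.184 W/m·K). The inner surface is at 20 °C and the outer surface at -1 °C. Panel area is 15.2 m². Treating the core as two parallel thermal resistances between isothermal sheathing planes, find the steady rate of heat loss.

Sheathing layers in series; stud and cavity paths in parallel between them.
R_inner = 0.017/(0.163×15.2) = 0.006861 K/W
R_stud  = 0.12/(53×0.18×15.2) = 8.275×10^-4 K/W
R_cav   = 0.12/(0.0329×0.82×15.2) = 0.2926 K/W
1/R_core = 1/R_stud + 1/R_cav → R_core = 8.252×10^-4 K/W
R_outer = 0.014/(0.184×15.2) = 0.005006 K/W
R_total = 0.01269 K/W
Q = ΔT/R_total = 21/0.01269

Q ≈ 1650 W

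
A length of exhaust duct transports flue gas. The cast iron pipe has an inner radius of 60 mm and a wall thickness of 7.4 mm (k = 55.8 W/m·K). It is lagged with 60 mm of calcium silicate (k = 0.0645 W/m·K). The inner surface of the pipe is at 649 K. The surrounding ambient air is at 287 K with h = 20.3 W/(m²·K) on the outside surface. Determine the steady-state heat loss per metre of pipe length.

Radial resistances (cylindrical: R_cond = ln(r_o/r_i)/(2πkL), R_conv = 1/(h·2πrL)):
R_cast iron pipe wall = ln(67.4/60)/(2π×55.8×1) = 3.317×10^-4 K/W
R_calcium silicate = ln(127.4/67.4)/(2π×0.0645×1) = 1.571 K/W
R_outer film = 1/(h_o·2πr_oL) = 1/(20.3×2π×0.1274×1) = 0.06154 K/W
R_total = 1.633 K/W
Q = ΔT/R_total = 362/1.633

q′ ≈ 222 W/m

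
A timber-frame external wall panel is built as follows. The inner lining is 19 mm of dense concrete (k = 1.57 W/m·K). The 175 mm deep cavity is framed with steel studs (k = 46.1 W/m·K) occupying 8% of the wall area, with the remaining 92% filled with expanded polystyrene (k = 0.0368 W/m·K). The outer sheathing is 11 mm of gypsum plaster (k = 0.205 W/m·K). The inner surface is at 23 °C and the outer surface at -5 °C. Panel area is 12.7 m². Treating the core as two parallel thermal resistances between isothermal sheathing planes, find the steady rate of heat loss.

Q ≈ 3150 W

Sheathing layers in series; stud and cavity paths in parallel between them.
R_inner = 0.019/(1.57×12.7) = 9.529×10^-4 K/W
R_stud  = 0.175/(46.1×0.08×12.7) = 0.003736 K/W
R_cav   = 0.175/(0.0368×0.92×12.7) = 0.407 K/W
1/R_core = 1/R_stud + 1/R_cav → R_core = 0.003702 K/W
R_outer = 0.011/(0.205×12.7) = 0.004225 K/W
R_total = 0.00888 K/W
Q = ΔT/R_total = 28/0.00888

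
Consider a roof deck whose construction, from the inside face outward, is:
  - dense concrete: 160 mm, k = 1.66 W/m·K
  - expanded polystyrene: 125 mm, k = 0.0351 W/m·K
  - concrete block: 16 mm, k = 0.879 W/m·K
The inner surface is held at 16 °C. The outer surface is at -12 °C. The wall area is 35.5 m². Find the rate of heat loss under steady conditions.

Treating each layer as a thermal resistance in series:
R_dense concrete = L/(kA) = 0.16/(1.66×35.5) = 0.002715 K/W
R_expanded polystyrene = L/(kA) = 0.125/(0.0351×35.5) = 0.1003 K/W
R_concrete block = L/(kA) = 0.016/(0.879×35.5) = 5.127×10^-4 K/W
R_total = 0.1035 K/W
Q = ΔT / R_total = 28 / 0.1035

Q ≈ 270 W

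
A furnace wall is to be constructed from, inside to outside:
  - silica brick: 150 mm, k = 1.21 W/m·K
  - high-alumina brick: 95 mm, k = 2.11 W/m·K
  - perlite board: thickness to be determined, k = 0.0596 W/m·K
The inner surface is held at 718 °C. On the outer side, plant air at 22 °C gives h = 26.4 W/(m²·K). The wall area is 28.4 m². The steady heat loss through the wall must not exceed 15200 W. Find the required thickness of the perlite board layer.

L ≈ 65.2 mm

Treating each layer as a thermal resistance in series:
R_silica brick = L/(kA) = 0.15/(1.21×28.4) = 0.004365 K/W
R_high-alumina brick = L/(kA) = 0.095/(2.11×28.4) = 0.001585 K/W
R_outer film = 1/(h_o·A) = 1/(26.4×28.4) = 0.001334 K/W
Sum of the known resistances R_other = 0.007284 K/W
Required total resistance R_tot = ΔT/Q_allow = 696/15200 = 0.04579 K/W
R_perlite board = R_tot − R_other = 0.03851 K/W
L = R·k·A = 0.03851×0.0596×28.4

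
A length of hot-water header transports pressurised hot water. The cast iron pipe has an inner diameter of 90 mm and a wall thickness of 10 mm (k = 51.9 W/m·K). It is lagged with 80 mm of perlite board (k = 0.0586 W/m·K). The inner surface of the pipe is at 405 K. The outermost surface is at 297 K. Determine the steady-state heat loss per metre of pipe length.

For a radial system each layer contributes R = ln(r_out/r_in)/(2πkL); films add R = 1/(hA).
R_cast iron pipe wall = ln(55/45)/(2π×51.9×1) = 6.154×10^-4 K/W
R_perlite board = ln(135/55)/(2π×0.0586×1) = 2.439 K/W
R_total = 2.439 K/W
Q = ΔT/R_total = 108/2.439

q′ ≈ 44.3 W/m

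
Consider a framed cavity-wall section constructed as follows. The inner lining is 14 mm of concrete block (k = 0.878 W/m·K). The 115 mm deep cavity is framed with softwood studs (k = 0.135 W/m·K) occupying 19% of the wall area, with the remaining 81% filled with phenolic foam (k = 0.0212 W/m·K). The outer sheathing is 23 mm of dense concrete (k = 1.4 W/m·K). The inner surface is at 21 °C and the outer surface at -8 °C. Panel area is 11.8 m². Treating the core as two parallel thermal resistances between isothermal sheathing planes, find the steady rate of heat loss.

Sheathing layers in series; stud and cavity paths in parallel between them.
R_inner = 0.014/(0.878×11.8) = 0.001351 K/W
R_stud  = 0.115/(0.135×0.19×11.8) = 0.38 K/W
R_cav   = 0.115/(0.0212×0.81×11.8) = 0.5675 K/W
1/R_core = 1/R_stud + 1/R_cav → R_core = 0.2276 K/W
R_outer = 0.023/(1.4×11.8) = 0.001392 K/W
R_total = 0.2303 K/W
Q = ΔT/R_total = 29/0.2303

Q ≈ 126 W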